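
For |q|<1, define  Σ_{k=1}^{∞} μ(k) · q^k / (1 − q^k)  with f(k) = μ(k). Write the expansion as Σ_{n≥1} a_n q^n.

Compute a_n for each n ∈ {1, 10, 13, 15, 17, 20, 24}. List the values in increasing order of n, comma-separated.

[q^1] μ(1)=1 ⇒ 1
n=10: 10·1 5·2 2·5 1·10  μ→[1+(-1)+(-1)+1]=0
n=13: 1·13 13·1  μ→[1+(-1)]=0
[q^15] μ(1)=1,μ(3)=-1,μ(5)=-1,μ(15)=1 ⇒ 0
n=17: 17·1 1·17  μ→[(-1)+1]=0
d|20:{1,2,4,5,10,20}  Σμ=1+(-1)+0+(-1)+1+0=0
d|24:{1,2,3,4,6,8,12,24}  Σμ=1+(-1)+(-1)+0+1+0+0+0=0

1, 0, 0, 0, 0, 0, 0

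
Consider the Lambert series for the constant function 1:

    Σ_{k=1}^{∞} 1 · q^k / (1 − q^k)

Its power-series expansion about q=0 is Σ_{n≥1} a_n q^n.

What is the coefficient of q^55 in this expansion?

[q^55] f(1)=1,f(5)=1,f(11)=1,f(55)=1 ⇒ 4

a_55 = 4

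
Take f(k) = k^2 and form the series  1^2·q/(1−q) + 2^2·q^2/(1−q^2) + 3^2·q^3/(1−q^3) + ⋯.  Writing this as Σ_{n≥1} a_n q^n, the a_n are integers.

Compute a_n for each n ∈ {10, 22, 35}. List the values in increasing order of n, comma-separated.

130, 610, 1300

[q^10] f(10)=100,f(5)=25,f(2)=4,f(1)=1 ⇒ 130
q^22  k|22↦f(k): 22:484 11:121 2:4 1:1  a_22=610
d|35:{35,7,5,1}  Σf=1225+49+25+1=1300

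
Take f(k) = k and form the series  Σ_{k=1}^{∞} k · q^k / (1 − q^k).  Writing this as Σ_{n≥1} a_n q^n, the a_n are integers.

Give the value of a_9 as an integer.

a_9 = 13

d|9:{1,3,9}  Σf=1+3+9=13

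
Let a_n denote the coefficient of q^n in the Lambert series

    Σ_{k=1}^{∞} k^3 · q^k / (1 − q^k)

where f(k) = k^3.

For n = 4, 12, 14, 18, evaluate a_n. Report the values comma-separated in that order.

n=4: 4·1 2·2 1·4  f→[64+8+1]=73
q^12  k|12↦f(k): 12:1728 6:216 4:64 3:27 2:8 1:1  a_12=2044
d|14:{1,2,7,14}  Σf=1+8+343+2744=3096
q^18  k|18↦f(k): 1:1 2:8 3:27 6:216 9:729 18:5832  a_18=6813

73, 2044, 3096, 6813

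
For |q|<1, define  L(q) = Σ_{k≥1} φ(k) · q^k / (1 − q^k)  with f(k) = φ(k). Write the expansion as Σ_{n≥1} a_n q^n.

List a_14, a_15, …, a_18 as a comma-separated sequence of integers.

[q^14] φ(1)=1,φ(2)=1,φ(7)=6,φ(14)=6 ⇒ 14
n=15: 1·15 3·5 5·3 15·1  φ→[1+2+4+8]=15
d|16:{1,2,4,8,16}  Σφ=1+1+2+4+8=16
q^17  k|17↦φ(k): 1:1 17:16  a_17=17
q^18  k|18↦φ(k): 1:1 2:1 3:2 6:2 9:6 18:6  a_18=18

14, 15, 16, 17, 18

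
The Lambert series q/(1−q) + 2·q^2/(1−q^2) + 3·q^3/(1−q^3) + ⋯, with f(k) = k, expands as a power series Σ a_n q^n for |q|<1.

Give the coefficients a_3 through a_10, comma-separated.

[q^3] f(1)=1,f(3)=3 ⇒ 4
[q^4] f(1)=1,f(2)=2,f(4)=4 ⇒ 7
q^5  k|5↦f(k): 1:1 5:5  a_5=6
n=6: 1·6 2·3 3·2 6·1  f→[1+2+3+6]=12
[q^7] f(7)=7,f(1)=1 ⇒ 8
d|8:{1,2,4,8}  Σf=1+2+4+8=15
q^9  k|9↦f(k): 9:9 3:3 1:1  a_9=13
d|10:{1,2,5,10}  Σf=1+2+5+10=18

4, 7, 6, 12, 8, 15, 13, 18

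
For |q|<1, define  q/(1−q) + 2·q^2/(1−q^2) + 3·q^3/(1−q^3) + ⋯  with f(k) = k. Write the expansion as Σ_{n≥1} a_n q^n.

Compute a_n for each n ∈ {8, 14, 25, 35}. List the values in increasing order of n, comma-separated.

15, 24, 31, 48

[q^8] f(1)=1,f(2)=2,f(4)=4,f(8)=8 ⇒ 15
q^14  k|14↦f(k): 1:1 2:2 7:7 14:14  a_14=24
d|25:{1,5,25}  Σf=1+5+25=31
d|35:{35,7,5,1}  Σf=35+7+5+1=48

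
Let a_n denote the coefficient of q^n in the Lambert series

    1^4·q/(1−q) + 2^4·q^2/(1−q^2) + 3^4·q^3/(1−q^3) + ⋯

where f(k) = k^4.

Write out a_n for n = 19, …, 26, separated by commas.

q^19  k|19↦f(k): 19:130321 1:1  a_19=130322
q^20  k|20↦f(k): 1:1 2:16 4:256 5:625 10:10000 20:160000  a_20=170898
[q^21] f(21)=194481,f(7)=2401,f(3)=81,f(1)=1 ⇒ 196964
q^22  k|22↦f(k): 22:234256 11:14641 2:16 1:1  a_22=248914
q^23  k|23↦f(k): 1:1 23:279841  a_23=279842
d|24:{1,2,3,4,6,8,12,24}  Σf=1+16+81+256+1296+4096+20736+331776=358258
d|25:{1,5,25}  Σf=1+625+390625=391251
q^26  k|26↦f(k): 26:456976 13:28561 2:16 1:1  a_26=485554

130322, 170898, 196964, 248914, 279842, 358258, 391251, 485554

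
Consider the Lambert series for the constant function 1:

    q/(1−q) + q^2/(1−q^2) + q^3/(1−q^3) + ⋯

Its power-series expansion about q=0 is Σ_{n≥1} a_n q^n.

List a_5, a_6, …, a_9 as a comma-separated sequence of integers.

2, 4, 2, 4, 3

n=5: 1·5 5·1  f→[1+1]=2
n=6: 1·6 2·3 3·2 6·1  f→[1+1+1+1]=4
q^7  k|7↦f(k): 1:1 7:1  a_7=2
[q^8] f(8)=1,f(4)=1,f(2)=1,f(1)=1 ⇒ 4
n=9: 9·1 3·3 1·9  f→[1+1+1]=3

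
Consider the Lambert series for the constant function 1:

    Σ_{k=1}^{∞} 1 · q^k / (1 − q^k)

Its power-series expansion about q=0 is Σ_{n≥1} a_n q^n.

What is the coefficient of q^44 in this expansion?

q^44  k|44↦f(k): 1:1 2:1 4:1 11:1 22:1 44:1  a_44=6

a_44 = 6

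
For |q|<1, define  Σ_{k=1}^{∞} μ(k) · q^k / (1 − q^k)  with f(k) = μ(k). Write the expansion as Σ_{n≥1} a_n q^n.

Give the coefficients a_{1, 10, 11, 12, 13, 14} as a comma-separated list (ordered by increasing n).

1, 0, 0, 0, 0, 0

n=1: 1·1  μ→[1]=1
[q^10] μ(10)=1,μ(5)=-1,μ(2)=-1,μ(1)=1 ⇒ 0
q^11  k|11↦μ(k): 1:1 11:-1  a_11=0
n=12: 1·12 2·6 3·4 4·3 6·2 12·1  μ→[1+(-1)+(-1)+0+1+0]=0
n=13: 1·13 13·1  μ→[1+(-1)]=0
n=14: 1·14 2·7 7·2 14·1  μ→[1+(-1)+(-1)+1]=0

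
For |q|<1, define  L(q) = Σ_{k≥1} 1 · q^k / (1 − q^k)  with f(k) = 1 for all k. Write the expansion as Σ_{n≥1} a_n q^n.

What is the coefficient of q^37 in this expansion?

a_37 = 2

q^37  k|37↦f(k): 1:1 37:1  a_37=2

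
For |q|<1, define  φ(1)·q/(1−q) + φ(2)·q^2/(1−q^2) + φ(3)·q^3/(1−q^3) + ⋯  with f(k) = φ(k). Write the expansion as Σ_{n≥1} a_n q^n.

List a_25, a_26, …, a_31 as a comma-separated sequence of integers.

[q^25] φ(1)=1,φ(5)=4,φ(25)=20 ⇒ 25
d|26:{1,2,13,26}  Σφ=1+1+12+12=26
n=27: 1·27 3·9 9·3 27·1  φ→[1+2+6+18]=27
d|28:{28,14,7,4,2,1}  Σφ=12+6+6+2+1+1=28
[q^29] φ(1)=1,φ(29)=28 ⇒ 29
n=30: 30·1 15·2 10·3 6·5 5·6 3·10 2·15 1·30  φ→[8+8+4+2+4+2+1+1]=30
d|31:{31,1}  Σφ=30+1=31

25, 26, 27, 28, 29, 30, 31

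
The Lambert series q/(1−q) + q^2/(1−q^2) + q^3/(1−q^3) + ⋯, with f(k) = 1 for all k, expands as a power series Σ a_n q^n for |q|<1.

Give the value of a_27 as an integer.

[q^27] f(27)=1,f(9)=1,f(3)=1,f(1)=1 ⇒ 4

a_27 = 4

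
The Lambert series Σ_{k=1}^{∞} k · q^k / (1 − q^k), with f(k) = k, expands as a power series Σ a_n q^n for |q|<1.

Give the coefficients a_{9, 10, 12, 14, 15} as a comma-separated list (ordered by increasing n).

d|9:{1,3,9}  Σf=1+3+9=13
n=10: 1·10 2·5 5·2 10·1  f→[1+2+5+10]=18
[q^12] f(1)=1,f(2)=2,f(3)=3,f(4)=4,f(6)=6,f(12)=12 ⇒ 28
[q^14] f(1)=1,f(2)=2,f(7)=7,f(14)=14 ⇒ 24
q^15  k|15↦f(k): 15:15 5:5 3:3 1:1  a_15=24

13, 18, 28, 24, 24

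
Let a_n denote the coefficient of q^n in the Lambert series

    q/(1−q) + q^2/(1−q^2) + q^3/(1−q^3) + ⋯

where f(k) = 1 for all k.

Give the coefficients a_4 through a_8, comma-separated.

d|4:{4,2,1}  Σf=1+1+1=3
[q^5] f(5)=1,f(1)=1 ⇒ 2
q^6  k|6↦f(k): 1:1 2:1 3:1 6:1  a_6=4
n=7: 1·7 7·1  f→[1+1]=2
d|8:{8,4,2,1}  Σf=1+1+1+1=4

3, 2, 4, 2, 4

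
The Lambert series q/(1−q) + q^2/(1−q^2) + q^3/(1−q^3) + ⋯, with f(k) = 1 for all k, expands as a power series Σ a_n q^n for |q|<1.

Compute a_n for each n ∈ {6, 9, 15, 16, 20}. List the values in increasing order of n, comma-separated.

[q^6] f(6)=1,f(3)=1,f(2)=1,f(1)=1 ⇒ 4
[q^9] f(9)=1,f(3)=1,f(1)=1 ⇒ 3
d|15:{1,3,5,15}  Σf=1+1+1+1=4
n=16: 1·16 2·8 4·4 8·2 16·1  f→[1+1+1+1+1]=5
n=20: 1·20 2·10 4·5 5·4 10·2 20·1  f→[1+1+1+1+1+1]=6

4, 3, 4, 5, 6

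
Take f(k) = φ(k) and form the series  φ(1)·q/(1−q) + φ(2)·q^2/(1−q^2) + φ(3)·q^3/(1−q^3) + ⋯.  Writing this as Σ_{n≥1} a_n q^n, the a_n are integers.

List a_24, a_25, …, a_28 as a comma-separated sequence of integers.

q^24  k|24↦φ(k): 24:8 12:4 8:4 6:2 4:2 3:2 2:1 1:1  a_24=24
[q^25] φ(1)=1,φ(5)=4,φ(25)=20 ⇒ 25
n=26: 1·26 2·13 13·2 26·1  φ→[1+1+12+12]=26
[q^27] φ(1)=1,φ(3)=2,φ(9)=6,φ(27)=18 ⇒ 27
[q^28] φ(28)=12,φ(14)=6,φ(7)=6,φ(4)=2,φ(2)=1,φ(1)=1 ⇒ 28

24, 25, 26, 27, 28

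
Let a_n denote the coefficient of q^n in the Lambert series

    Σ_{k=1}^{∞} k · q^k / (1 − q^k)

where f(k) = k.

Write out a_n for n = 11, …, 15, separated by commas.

12, 28, 14, 24, 24

q^11  k|11↦f(k): 11:11 1:1  a_11=12
[q^12] f(12)=12,f(6)=6,f(4)=4,f(3)=3,f(2)=2,f(1)=1 ⇒ 28
q^13  k|13↦f(k): 13:13 1:1  a_13=14
n=14: 1·14 2·7 7·2 14·1  f→[1+2+7+14]=24
n=15: 15·1 5·3 3·5 1·15  f→[15+5+3+1]=24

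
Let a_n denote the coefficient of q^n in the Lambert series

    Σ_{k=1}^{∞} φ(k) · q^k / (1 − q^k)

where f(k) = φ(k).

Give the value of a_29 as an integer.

d|29:{29,1}  Σφ=28+1=29

a_29 = 29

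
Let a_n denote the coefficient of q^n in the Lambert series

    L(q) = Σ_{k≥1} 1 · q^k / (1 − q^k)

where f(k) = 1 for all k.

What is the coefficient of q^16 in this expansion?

[q^16] f(1)=1,f(2)=1,f(4)=1,f(8)=1,f(16)=1 ⇒ 5

a_16 = 5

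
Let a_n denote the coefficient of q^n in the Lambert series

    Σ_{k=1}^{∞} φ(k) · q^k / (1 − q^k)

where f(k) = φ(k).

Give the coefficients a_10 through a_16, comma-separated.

d|10:{10,5,2,1}  Σφ=4+4+1+1=10
q^11  k|11↦φ(k): 11:10 1:1  a_11=11
[q^12] φ(1)=1,φ(2)=1,φ(3)=2,φ(4)=2,φ(6)=2,φ(12)=4 ⇒ 12
n=13: 13·1 1·13  φ→[12+1]=13
q^14  k|14↦φ(k): 1:1 2:1 7:6 14:6  a_14=14
[q^15] φ(1)=1,φ(3)=2,φ(5)=4,φ(15)=8 ⇒ 15
n=16: 1·16 2·8 4·4 8·2 16·1  φ→[1+1+2+4+8]=16

10, 11, 12, 13, 14, 15, 16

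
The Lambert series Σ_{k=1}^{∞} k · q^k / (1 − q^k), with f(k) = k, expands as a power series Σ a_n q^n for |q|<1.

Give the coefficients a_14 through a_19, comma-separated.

[q^14] f(1)=1,f(2)=2,f(7)=7,f(14)=14 ⇒ 24
n=15: 1·15 3·5 5·3 15·1  f→[1+3+5+15]=24
n=16: 16·1 8·2 4·4 2·8 1·16  f→[16+8+4+2+1]=31
d|17:{17,1}  Σf=17+1=18
q^18  k|18↦f(k): 18:18 9:9 6:6 3:3 2:2 1:1  a_18=39
d|19:{19,1}  Σf=19+1=20

24, 24, 31, 18, 39, 20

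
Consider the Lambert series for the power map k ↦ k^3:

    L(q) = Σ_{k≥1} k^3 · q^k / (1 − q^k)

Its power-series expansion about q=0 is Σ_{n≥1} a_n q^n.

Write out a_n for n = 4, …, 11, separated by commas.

73, 126, 252, 344, 585, 757, 1134, 1332

q^4  k|4↦f(k): 1:1 2:8 4:64  a_4=73
d|5:{5,1}  Σf=125+1=126
[q^6] f(1)=1,f(2)=8,f(3)=27,f(6)=216 ⇒ 252
[q^7] f(7)=343,f(1)=1 ⇒ 344
d|8:{1,2,4,8}  Σf=1+8+64+512=585
d|9:{9,3,1}  Σf=729+27+1=757
[q^10] f(10)=1000,f(5)=125,f(2)=8,f(1)=1 ⇒ 1134
n=11: 11·1 1·11  f→[1331+1]=1332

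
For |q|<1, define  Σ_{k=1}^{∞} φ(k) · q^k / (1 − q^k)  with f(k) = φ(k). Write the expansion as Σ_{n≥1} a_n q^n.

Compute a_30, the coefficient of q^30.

d|30:{30,15,10,6,5,3,2,1}  Σφ=8+8+4+2+4+2+1+1=30

a_30 = 30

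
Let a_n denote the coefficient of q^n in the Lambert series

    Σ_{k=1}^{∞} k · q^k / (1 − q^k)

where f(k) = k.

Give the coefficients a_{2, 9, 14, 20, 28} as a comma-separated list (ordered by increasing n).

3, 13, 24, 42, 56

d|2:{1,2}  Σf=1+2=3
d|9:{1,3,9}  Σf=1+3+9=13
d|14:{14,7,2,1}  Σf=14+7+2+1=24
n=20: 20·1 10·2 5·4 4·5 2·10 1·20  f→[20+10+5+4+2+1]=42
n=28: 28·1 14·2 7·4 4·7 2·14 1·28  f→[28+14+7+4+2+1]=56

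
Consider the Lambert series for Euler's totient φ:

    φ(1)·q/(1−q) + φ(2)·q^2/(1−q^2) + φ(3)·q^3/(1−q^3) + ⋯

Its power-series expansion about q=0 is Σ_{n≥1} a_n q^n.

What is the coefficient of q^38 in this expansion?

[q^38] φ(38)=18,φ(19)=18,φ(2)=1,φ(1)=1 ⇒ 38

a_38 = 38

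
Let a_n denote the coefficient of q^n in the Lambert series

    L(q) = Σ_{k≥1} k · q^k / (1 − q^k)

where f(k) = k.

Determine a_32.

a_32 = 63

d|32:{1,2,4,8,16,32}  Σf=1+2+4+8+16+32=63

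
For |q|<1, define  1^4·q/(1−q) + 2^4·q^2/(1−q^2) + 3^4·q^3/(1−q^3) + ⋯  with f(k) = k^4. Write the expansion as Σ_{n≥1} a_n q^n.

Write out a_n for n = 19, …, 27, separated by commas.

d|19:{19,1}  Σf=130321+1=130322
n=20: 20·1 10·2 5·4 4·5 2·10 1·20  f→[160000+10000+625+256+16+1]=170898
n=21: 21·1 7·3 3·7 1·21  f→[194481+2401+81+1]=196964
[q^22] f(1)=1,f(2)=16,f(11)=14641,f(22)=234256 ⇒ 248914
d|23:{23,1}  Σf=279841+1=279842
[q^24] f(1)=1,f(2)=16,f(3)=81,f(4)=256,f(6)=1296,f(8)=4096,f(12)=20736,f(24)=331776 ⇒ 358258
n=25: 1·25 5·5 25·1  f→[1+625+390625]=391251
q^26  k|26↦f(k): 26:456976 13:28561 2:16 1:1  a_26=485554
n=27: 1·27 3·9 9·3 27·1  f→[1+81+6561+531441]=538084

130322, 170898, 196964, 248914, 279842, 358258, 391251, 485554, 538084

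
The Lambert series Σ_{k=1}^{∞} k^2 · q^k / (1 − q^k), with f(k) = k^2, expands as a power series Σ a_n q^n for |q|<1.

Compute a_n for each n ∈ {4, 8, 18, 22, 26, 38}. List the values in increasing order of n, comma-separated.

q^4  k|4↦f(k): 4:16 2:4 1:1  a_4=21
[q^8] f(8)=64,f(4)=16,f(2)=4,f(1)=1 ⇒ 85
d|18:{18,9,6,3,2,1}  Σf=324+81+36+9+4+1=455
n=22: 1·22 2·11 11·2 22·1  f→[1+4+121+484]=610
d|26:{26,13,2,1}  Σf=676+169+4+1=850
q^38  k|38↦f(k): 38:1444 19:361 2:4 1:1  a_38=1810

21, 85, 455, 610, 850, 1810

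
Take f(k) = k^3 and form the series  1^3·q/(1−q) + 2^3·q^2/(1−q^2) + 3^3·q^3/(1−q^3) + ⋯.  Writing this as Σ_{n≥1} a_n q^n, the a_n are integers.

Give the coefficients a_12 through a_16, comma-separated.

n=12: 12·1 6·2 4·3 3·4 2·6 1·12  f→[1728+216+64+27+8+1]=2044
n=13: 1·13 13·1  f→[1+2197]=2198
[q^14] f(1)=1,f(2)=8,f(7)=343,f(14)=2744 ⇒ 3096
d|15:{1,3,5,15}  Σf=1+27+125+3375=3528
[q^16] f(16)=4096,f(8)=512,f(4)=64,f(2)=8,f(1)=1 ⇒ 4681

2044, 2198, 3096, 3528, 4681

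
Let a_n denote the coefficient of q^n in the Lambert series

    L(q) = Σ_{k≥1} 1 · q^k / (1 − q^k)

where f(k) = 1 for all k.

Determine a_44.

a_44 = 6

q^44  k|44↦f(k): 44:1 22:1 11:1 4:1 2:1 1:1  a_44=6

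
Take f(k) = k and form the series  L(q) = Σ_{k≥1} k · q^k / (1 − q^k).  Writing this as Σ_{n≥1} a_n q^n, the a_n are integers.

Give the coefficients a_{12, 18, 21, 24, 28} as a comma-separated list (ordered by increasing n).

28, 39, 32, 60, 56

[q^12] f(1)=1,f(2)=2,f(3)=3,f(4)=4,f(6)=6,f(12)=12 ⇒ 28
d|18:{18,9,6,3,2,1}  Σf=18+9+6+3+2+1=39
d|21:{21,7,3,1}  Σf=21+7+3+1=32
q^24  k|24↦f(k): 1:1 2:2 3:3 4:4 6:6 8:8 12:12 24:24  a_24=60
[q^28] f(1)=1,f(2)=2,f(4)=4,f(7)=7,f(14)=14,f(28)=28 ⇒ 56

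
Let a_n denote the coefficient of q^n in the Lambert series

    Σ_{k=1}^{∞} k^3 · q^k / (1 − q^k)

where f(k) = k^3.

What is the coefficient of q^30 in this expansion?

d|30:{1,2,3,5,6,10,15,30}  Σf=1+8+27+125+216+1000+3375+27000=31752

a_30 = 31752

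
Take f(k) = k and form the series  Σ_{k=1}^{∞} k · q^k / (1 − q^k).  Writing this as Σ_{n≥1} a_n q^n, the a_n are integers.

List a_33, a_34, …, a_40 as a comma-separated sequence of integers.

d|33:{1,3,11,33}  Σf=1+3+11+33=48
n=34: 1·34 2·17 17·2 34·1  f→[1+2+17+34]=54
q^35  k|35↦f(k): 35:35 7:7 5:5 1:1  a_35=48
n=36: 1·36 2·18 3·12 4·9 6·6 9·4 12·3 18·2 36·1  f→[1+2+3+4+6+9+12+18+36]=91
[q^37] f(1)=1,f(37)=37 ⇒ 38
q^38  k|38↦f(k): 1:1 2:2 19:19 38:38  a_38=60
d|39:{1,3,13,39}  Σf=1+3+13+39=56
q^40  k|40↦f(k): 40:40 20:20 10:10 8:8 5:5 4:4 2:2 1:1  a_40=90

48, 54, 48, 91, 38, 60, 56, 90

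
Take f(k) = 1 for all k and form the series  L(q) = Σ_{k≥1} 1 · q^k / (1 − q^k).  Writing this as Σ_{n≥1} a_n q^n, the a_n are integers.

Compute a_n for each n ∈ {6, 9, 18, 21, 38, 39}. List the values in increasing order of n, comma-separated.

d|6:{6,3,2,1}  Σf=1+1+1+1=4
[q^9] f(1)=1,f(3)=1,f(9)=1 ⇒ 3
d|18:{1,2,3,6,9,18}  Σf=1+1+1+1+1+1=6
n=21: 1·21 3·7 7·3 21·1  f→[1+1+1+1]=4
[q^38] f(38)=1,f(19)=1,f(2)=1,f(1)=1 ⇒ 4
q^39  k|39↦f(k): 1:1 3:1 13:1 39:1  a_39=4

4, 3, 6, 4, 4, 4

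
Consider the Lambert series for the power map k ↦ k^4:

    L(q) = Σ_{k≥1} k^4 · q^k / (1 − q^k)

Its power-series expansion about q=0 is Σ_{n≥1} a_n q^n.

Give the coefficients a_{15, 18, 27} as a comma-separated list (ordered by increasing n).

51332, 112931, 538084

n=15: 15·1 5·3 3·5 1·15  f→[50625+625+81+1]=51332
[q^18] f(18)=104976,f(9)=6561,f(6)=1296,f(3)=81,f(2)=16,f(1)=1 ⇒ 112931
[q^27] f(1)=1,f(3)=81,f(9)=6561,f(27)=531441 ⇒ 538084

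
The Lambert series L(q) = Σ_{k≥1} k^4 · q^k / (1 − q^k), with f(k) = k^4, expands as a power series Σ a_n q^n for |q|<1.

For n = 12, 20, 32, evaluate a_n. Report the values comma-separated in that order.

22386, 170898, 1118481

[q^12] f(12)=20736,f(6)=1296,f(4)=256,f(3)=81,f(2)=16,f(1)=1 ⇒ 22386
q^20  k|20↦f(k): 1:1 2:16 4:256 5:625 10:10000 20:160000  a_20=170898
[q^32] f(1)=1,f(2)=16,f(4)=256,f(8)=4096,f(16)=65536,f(32)=1048576 ⇒ 1118481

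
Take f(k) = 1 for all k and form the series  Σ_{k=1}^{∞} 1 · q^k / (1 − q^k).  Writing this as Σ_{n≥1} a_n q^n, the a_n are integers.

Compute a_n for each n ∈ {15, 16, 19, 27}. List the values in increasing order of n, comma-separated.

4, 5, 2, 4

d|15:{15,5,3,1}  Σf=1+1+1+1=4
n=16: 1·16 2·8 4·4 8·2 16·1  f→[1+1+1+1+1]=5
d|19:{19,1}  Σf=1+1=2
[q^27] f(27)=1,f(9)=1,f(3)=1,f(1)=1 ⇒ 4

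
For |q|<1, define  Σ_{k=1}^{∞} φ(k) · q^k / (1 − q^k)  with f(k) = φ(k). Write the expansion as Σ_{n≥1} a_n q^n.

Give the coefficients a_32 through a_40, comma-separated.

d|32:{1,2,4,8,16,32}  Σφ=1+1+2+4+8+16=32
d|33:{33,11,3,1}  Σφ=20+10+2+1=33
q^34  k|34↦φ(k): 34:16 17:16 2:1 1:1  a_34=34
n=35: 35·1 7·5 5·7 1·35  φ→[24+6+4+1]=35
q^36  k|36↦φ(k): 36:12 18:6 12:4 9:6 6:2 4:2 3:2 2:1 1:1  a_36=36
[q^37] φ(1)=1,φ(37)=36 ⇒ 37
[q^38] φ(1)=1,φ(2)=1,φ(19)=18,φ(38)=18 ⇒ 38
[q^39] φ(1)=1,φ(3)=2,φ(13)=12,φ(39)=24 ⇒ 39
d|40:{1,2,4,5,8,10,20,40}  Σφ=1+1+2+4+4+4+8+16=40

32, 33, 34, 35, 36, 37, 38, 39, 40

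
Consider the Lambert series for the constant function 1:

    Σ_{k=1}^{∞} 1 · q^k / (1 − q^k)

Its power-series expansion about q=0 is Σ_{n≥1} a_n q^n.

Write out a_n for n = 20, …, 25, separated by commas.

q^20  k|20↦f(k): 20:1 10:1 5:1 4:1 2:1 1:1  a_20=6
d|21:{21,7,3,1}  Σf=1+1+1+1=4
[q^22] f(22)=1,f(11)=1,f(2)=1,f(1)=1 ⇒ 4
q^23  k|23↦f(k): 23:1 1:1  a_23=2
q^24  k|24↦f(k): 1:1 2:1 3:1 4:1 6:1 8:1 12:1 24:1  a_24=8
q^25  k|25↦f(k): 1:1 5:1 25:1  a_25=3

6, 4, 4, 2, 8, 3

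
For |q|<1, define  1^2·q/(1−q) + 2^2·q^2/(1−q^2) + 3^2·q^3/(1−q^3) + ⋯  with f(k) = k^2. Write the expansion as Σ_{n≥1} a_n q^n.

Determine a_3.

[q^3] f(3)=9,f(1)=1 ⇒ 10

a_3 = 10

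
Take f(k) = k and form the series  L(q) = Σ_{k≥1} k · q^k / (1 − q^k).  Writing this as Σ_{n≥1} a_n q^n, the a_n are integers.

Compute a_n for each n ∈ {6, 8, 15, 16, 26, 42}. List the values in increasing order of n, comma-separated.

12, 15, 24, 31, 42, 96

d|6:{1,2,3,6}  Σf=1+2+3+6=12
d|8:{8,4,2,1}  Σf=8+4+2+1=15
d|15:{1,3,5,15}  Σf=1+3+5+15=24
[q^16] f(16)=16,f(8)=8,f(4)=4,f(2)=2,f(1)=1 ⇒ 31
d|26:{1,2,13,26}  Σf=1+2+13+26=42
[q^42] f(42)=42,f(21)=21,f(14)=14,f(7)=7,f(6)=6,f(3)=3,f(2)=2,f(1)=1 ⇒ 96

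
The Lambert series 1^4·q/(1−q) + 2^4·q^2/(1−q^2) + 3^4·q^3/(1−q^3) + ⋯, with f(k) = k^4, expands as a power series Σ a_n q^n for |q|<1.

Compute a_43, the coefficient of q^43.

d|43:{43,1}  Σf=3418801+1=3418802

a_43 = 3418802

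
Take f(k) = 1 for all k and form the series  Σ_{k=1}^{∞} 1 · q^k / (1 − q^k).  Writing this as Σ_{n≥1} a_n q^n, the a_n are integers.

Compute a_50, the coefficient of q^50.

a_50 = 6

d|50:{50,25,10,5,2,1}  Σf=1+1+1+1+1+1=6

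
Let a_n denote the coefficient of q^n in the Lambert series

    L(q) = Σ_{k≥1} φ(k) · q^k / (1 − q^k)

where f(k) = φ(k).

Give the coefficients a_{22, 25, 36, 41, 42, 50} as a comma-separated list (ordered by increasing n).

[q^22] φ(1)=1,φ(2)=1,φ(11)=10,φ(22)=10 ⇒ 22
n=25: 1·25 5·5 25·1  φ→[1+4+20]=25
d|36:{1,2,3,4,6,9,12,18,36}  Σφ=1+1+2+2+2+6+4+6+12=36
d|41:{41,1}  Σφ=40+1=41
n=42: 1·42 2·21 3·14 6·7 7·6 14·3 21·2 42·1  φ→[1+1+2+2+6+6+12+12]=42
d|50:{50,25,10,5,2,1}  Σφ=20+20+4+4+1+1=50

22, 25, 36, 41, 42, 50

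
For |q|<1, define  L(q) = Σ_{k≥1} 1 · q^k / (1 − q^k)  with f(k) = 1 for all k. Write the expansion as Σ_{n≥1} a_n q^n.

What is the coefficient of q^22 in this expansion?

[q^22] f(1)=1,f(2)=1,f(11)=1,f(22)=1 ⇒ 4

a_22 = 4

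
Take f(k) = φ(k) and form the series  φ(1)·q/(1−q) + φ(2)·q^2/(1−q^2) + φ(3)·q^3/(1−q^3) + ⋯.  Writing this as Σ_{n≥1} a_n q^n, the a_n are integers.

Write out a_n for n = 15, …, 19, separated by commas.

[q^15] φ(15)=8,φ(5)=4,φ(3)=2,φ(1)=1 ⇒ 15
q^16  k|16↦φ(k): 16:8 8:4 4:2 2:1 1:1  a_16=16
d|17:{1,17}  Σφ=1+16=17
q^18  k|18↦φ(k): 1:1 2:1 3:2 6:2 9:6 18:6  a_18=18
d|19:{1,19}  Σφ=1+18=19

15, 16, 17, 18, 19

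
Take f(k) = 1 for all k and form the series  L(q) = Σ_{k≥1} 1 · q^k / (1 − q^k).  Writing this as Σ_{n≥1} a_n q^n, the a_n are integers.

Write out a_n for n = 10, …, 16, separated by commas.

d|10:{1,2,5,10}  Σf=1+1+1+1=4
d|11:{1,11}  Σf=1+1=2
[q^12] f(12)=1,f(6)=1,f(4)=1,f(3)=1,f(2)=1,f(1)=1 ⇒ 6
q^13  k|13↦f(k): 13:1 1:1  a_13=2
[q^14] f(14)=1,f(7)=1,f(2)=1,f(1)=1 ⇒ 4
[q^15] f(15)=1,f(5)=1,f(3)=1,f(1)=1 ⇒ 4
q^16  k|16↦f(k): 1:1 2:1 4:1 8:1 16:1  a_16=5

4, 2, 6, 2, 4, 4, 5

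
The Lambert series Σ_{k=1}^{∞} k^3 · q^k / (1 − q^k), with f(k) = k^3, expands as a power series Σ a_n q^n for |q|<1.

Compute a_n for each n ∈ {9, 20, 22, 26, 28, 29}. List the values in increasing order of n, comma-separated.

q^9  k|9↦f(k): 9:729 3:27 1:1  a_9=757
q^20  k|20↦f(k): 20:8000 10:1000 5:125 4:64 2:8 1:1  a_20=9198
n=22: 1·22 2·11 11·2 22·1  f→[1+8+1331+10648]=11988
n=26: 26·1 13·2 2·13 1·26  f→[17576+2197+8+1]=19782
n=28: 1·28 2·14 4·7 7·4 14·2 28·1  f→[1+8+64+343+2744+21952]=25112
n=29: 1·29 29·1  f→[1+24389]=24390

757, 9198, 11988, 19782, 25112, 24390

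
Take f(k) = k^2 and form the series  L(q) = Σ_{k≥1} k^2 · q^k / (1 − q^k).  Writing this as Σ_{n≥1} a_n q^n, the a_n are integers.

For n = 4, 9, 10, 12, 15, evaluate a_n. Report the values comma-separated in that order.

q^4  k|4↦f(k): 4:16 2:4 1:1  a_4=21
n=9: 1·9 3·3 9·1  f→[1+9+81]=91
d|10:{10,5,2,1}  Σf=100+25+4+1=130
n=12: 12·1 6·2 4·3 3·4 2·6 1·12  f→[144+36+16+9+4+1]=210
q^15  k|15↦f(k): 1:1 3:9 5:25 15:225  a_15=260

21, 91, 130, 210, 260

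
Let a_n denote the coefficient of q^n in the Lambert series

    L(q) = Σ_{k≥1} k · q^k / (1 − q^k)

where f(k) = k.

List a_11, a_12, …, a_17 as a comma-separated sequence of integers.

n=11: 1·11 11·1  f→[1+11]=12
d|12:{12,6,4,3,2,1}  Σf=12+6+4+3+2+1=28
n=13: 13·1 1·13  f→[13+1]=14
n=14: 14·1 7·2 2·7 1·14  f→[14+7+2+1]=24
[q^15] f(15)=15,f(5)=5,f(3)=3,f(1)=1 ⇒ 24
d|16:{1,2,4,8,16}  Σf=1+2+4+8+16=31
n=17: 17·1 1·17  f→[17+1]=18

12, 28, 14, 24, 24, 31, 18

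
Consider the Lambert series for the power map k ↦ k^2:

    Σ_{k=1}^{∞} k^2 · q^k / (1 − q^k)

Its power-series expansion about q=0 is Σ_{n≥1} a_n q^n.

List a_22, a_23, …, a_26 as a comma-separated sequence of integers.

610, 530, 850, 651, 850

n=22: 1·22 2·11 11·2 22·1  f→[1+4+121+484]=610
d|23:{1,23}  Σf=1+529=530
[q^24] f(1)=1,f(2)=4,f(3)=9,f(4)=16,f(6)=36,f(8)=64,f(12)=144,f(24)=576 ⇒ 850
n=25: 25·1 5·5 1·25  f→[625+25+1]=651
q^26  k|26↦f(k): 1:1 2:4 13:169 26:676  a_26=850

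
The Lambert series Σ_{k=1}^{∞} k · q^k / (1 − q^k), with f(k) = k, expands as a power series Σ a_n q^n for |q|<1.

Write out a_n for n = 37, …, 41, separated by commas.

d|37:{1,37}  Σf=1+37=38
n=38: 1·38 2·19 19·2 38·1  f→[1+2+19+38]=60
d|39:{39,13,3,1}  Σf=39+13+3+1=56
q^40  k|40↦f(k): 40:40 20:20 10:10 8:8 5:5 4:4 2:2 1:1  a_40=90
[q^41] f(1)=1,f(41)=41 ⇒ 42

38, 60, 56, 90, 42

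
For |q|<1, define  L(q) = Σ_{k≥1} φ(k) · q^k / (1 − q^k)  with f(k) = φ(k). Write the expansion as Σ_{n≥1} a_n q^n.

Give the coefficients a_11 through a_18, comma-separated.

n=11: 1·11 11·1  φ→[1+10]=11
d|12:{12,6,4,3,2,1}  Σφ=4+2+2+2+1+1=12
[q^13] φ(13)=12,φ(1)=1 ⇒ 13
[q^14] φ(14)=6,φ(7)=6,φ(2)=1,φ(1)=1 ⇒ 14
n=15: 15·1 5·3 3·5 1·15  φ→[8+4+2+1]=15
q^16  k|16↦φ(k): 1:1 2:1 4:2 8:4 16:8  a_16=16
d|17:{17,1}  Σφ=16+1=17
[q^18] φ(18)=6,φ(9)=6,φ(6)=2,φ(3)=2,φ(2)=1,φ(1)=1 ⇒ 18

11, 12, 13, 14, 15, 16, 17, 18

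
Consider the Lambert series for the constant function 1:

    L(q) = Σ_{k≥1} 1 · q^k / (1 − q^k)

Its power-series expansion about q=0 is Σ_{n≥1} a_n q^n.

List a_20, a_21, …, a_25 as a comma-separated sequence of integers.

6, 4, 4, 2, 8, 3

[q^20] f(20)=1,f(10)=1,f(5)=1,f(4)=1,f(2)=1,f(1)=1 ⇒ 6
d|21:{1,3,7,21}  Σf=1+1+1+1=4
n=22: 22·1 11·2 2·11 1·22  f→[1+1+1+1]=4
q^23  k|23↦f(k): 1:1 23:1  a_23=2
n=24: 24·1 12·2 8·3 6·4 4·6 3·8 2·12 1·24  f→[1+1+1+1+1+1+1+1]=8
[q^25] f(1)=1,f(5)=1,f(25)=1 ⇒ 3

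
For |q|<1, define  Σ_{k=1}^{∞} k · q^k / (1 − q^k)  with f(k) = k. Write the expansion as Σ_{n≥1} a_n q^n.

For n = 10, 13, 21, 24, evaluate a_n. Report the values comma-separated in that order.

18, 14, 32, 60

q^10  k|10↦f(k): 10:10 5:5 2:2 1:1  a_10=18
d|13:{13,1}  Σf=13+1=14
n=21: 21·1 7·3 3·7 1·21  f→[21+7+3+1]=32
q^24  k|24↦f(k): 24:24 12:12 8:8 6:6 4:4 3:3 2:2 1:1  a_24=60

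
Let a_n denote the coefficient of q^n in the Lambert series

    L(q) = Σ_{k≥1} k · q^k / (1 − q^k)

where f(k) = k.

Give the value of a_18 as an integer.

d|18:{1,2,3,6,9,18}  Σf=1+2+3+6+9+18=39

a_18 = 39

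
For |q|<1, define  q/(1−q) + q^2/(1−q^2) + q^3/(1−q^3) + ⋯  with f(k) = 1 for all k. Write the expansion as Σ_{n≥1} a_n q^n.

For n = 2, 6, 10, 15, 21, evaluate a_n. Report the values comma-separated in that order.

2, 4, 4, 4, 4

n=2: 1·2 2·1  f→[1+1]=2
q^6  k|6↦f(k): 1:1 2:1 3:1 6:1  a_6=4
q^10  k|10↦f(k): 1:1 2:1 5:1 10:1  a_10=4
d|15:{15,5,3,1}  Σf=1+1+1+1=4
d|21:{21,7,3,1}  Σf=1+1+1+1=4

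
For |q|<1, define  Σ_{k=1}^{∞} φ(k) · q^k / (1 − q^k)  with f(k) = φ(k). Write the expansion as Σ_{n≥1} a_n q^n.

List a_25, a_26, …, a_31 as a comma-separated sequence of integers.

q^25  k|25↦φ(k): 1:1 5:4 25:20  a_25=25
q^26  k|26↦φ(k): 26:12 13:12 2:1 1:1  a_26=26
d|27:{1,3,9,27}  Σφ=1+2+6+18=27
q^28  k|28↦φ(k): 1:1 2:1 4:2 7:6 14:6 28:12  a_28=28
d|29:{1,29}  Σφ=1+28=29
q^30  k|30↦φ(k): 30:8 15:8 10:4 6:2 5:4 3:2 2:1 1:1  a_30=30
[q^31] φ(31)=30,φ(1)=1 ⇒ 31

25, 26, 27, 28, 29, 30, 31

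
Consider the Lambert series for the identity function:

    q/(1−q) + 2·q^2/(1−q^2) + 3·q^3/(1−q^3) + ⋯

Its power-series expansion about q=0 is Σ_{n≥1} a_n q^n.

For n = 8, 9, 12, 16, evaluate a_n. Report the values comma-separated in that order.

15, 13, 28, 31

d|8:{1,2,4,8}  Σf=1+2+4+8=15
[q^9] f(9)=9,f(3)=3,f(1)=1 ⇒ 13
d|12:{1,2,3,4,6,12}  Σf=1+2+3+4+6+12=28
q^16  k|16↦f(k): 16:16 8:8 4:4 2:2 1:1  a_16=31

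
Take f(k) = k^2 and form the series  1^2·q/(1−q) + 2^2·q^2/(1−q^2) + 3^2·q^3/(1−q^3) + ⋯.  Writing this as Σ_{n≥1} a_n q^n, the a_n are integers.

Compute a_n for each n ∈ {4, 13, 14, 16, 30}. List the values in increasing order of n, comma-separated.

21, 170, 250, 341, 1300

q^4  k|4↦f(k): 1:1 2:4 4:16  a_4=21
[q^13] f(13)=169,f(1)=1 ⇒ 170
n=14: 14·1 7·2 2·7 1·14  f→[196+49+4+1]=250
d|16:{16,8,4,2,1}  Σf=256+64+16+4+1=341
n=30: 30·1 15·2 10·3 6·5 5·6 3·10 2·15 1·30  f→[900+225+100+36+25+9+4+1]=1300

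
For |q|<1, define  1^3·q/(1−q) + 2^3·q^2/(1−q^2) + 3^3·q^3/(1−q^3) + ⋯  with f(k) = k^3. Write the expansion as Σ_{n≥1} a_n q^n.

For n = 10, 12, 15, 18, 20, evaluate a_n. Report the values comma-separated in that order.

1134, 2044, 3528, 6813, 9198

q^10  k|10↦f(k): 10:1000 5:125 2:8 1:1  a_10=1134
n=12: 12·1 6·2 4·3 3·4 2·6 1·12  f→[1728+216+64+27+8+1]=2044
d|15:{1,3,5,15}  Σf=1+27+125+3375=3528
d|18:{18,9,6,3,2,1}  Σf=5832+729+216+27+8+1=6813
d|20:{1,2,4,5,10,20}  Σf=1+8+64+125+1000+8000=9198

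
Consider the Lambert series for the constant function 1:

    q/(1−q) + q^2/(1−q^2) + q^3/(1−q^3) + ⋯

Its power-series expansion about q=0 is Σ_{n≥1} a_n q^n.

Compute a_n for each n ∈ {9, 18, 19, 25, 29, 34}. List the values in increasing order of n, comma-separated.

3, 6, 2, 3, 2, 4

n=9: 9·1 3·3 1·9  f→[1+1+1]=3
q^18  k|18↦f(k): 1:1 2:1 3:1 6:1 9:1 18:1  a_18=6
[q^19] f(19)=1,f(1)=1 ⇒ 2
n=25: 25·1 5·5 1·25  f→[1+1+1]=3
q^29  k|29↦f(k): 29:1 1:1  a_29=2
q^34  k|34↦f(k): 34:1 17:1 2:1 1:1  a_34=4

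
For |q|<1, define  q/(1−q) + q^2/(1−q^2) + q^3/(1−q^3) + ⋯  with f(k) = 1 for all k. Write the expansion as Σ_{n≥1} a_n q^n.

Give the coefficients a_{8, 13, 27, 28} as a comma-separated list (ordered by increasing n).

q^8  k|8↦f(k): 1:1 2:1 4:1 8:1  a_8=4
d|13:{1,13}  Σf=1+1=2
n=27: 1·27 3·9 9·3 27·1  f→[1+1+1+1]=4
q^28  k|28↦f(k): 1:1 2:1 4:1 7:1 14:1 28:1  a_28=6

4, 2, 4, 6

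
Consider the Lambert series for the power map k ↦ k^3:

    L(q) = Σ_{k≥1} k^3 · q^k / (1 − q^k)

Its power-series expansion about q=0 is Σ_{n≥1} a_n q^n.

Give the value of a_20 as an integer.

a_20 = 9198

n=20: 20·1 10·2 5·4 4·5 2·10 1·20  f→[8000+1000+125+64+8+1]=9198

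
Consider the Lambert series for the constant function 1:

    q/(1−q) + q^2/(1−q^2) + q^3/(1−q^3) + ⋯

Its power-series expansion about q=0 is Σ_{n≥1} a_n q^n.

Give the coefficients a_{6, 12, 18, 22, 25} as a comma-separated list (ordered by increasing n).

n=6: 1·6 2·3 3·2 6·1  f→[1+1+1+1]=4
d|12:{1,2,3,4,6,12}  Σf=1+1+1+1+1+1=6
q^18  k|18↦f(k): 1:1 2:1 3:1 6:1 9:1 18:1  a_18=6
d|22:{1,2,11,22}  Σf=1+1+1+1=4
q^25  k|25↦f(k): 1:1 5:1 25:1  a_25=3

4, 6, 6, 4, 3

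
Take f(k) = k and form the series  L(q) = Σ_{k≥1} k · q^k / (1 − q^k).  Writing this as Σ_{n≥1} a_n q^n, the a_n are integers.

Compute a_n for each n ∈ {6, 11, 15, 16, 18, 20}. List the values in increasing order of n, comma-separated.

12, 12, 24, 31, 39, 42

d|6:{1,2,3,6}  Σf=1+2+3+6=12
q^11  k|11↦f(k): 11:11 1:1  a_11=12
n=15: 15·1 5·3 3·5 1·15  f→[15+5+3+1]=24
d|16:{1,2,4,8,16}  Σf=1+2+4+8+16=31
q^18  k|18↦f(k): 18:18 9:9 6:6 3:3 2:2 1:1  a_18=39
d|20:{1,2,4,5,10,20}  Σf=1+2+4+5+10+20=42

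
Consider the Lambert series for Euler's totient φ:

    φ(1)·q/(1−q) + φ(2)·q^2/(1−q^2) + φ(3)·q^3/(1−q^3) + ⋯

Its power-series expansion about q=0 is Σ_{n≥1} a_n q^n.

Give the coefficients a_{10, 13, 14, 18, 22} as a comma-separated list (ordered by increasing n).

n=10: 1·10 2·5 5·2 10·1  φ→[1+1+4+4]=10
n=13: 1·13 13·1  φ→[1+12]=13
d|14:{14,7,2,1}  Σφ=6+6+1+1=14
d|18:{1,2,3,6,9,18}  Σφ=1+1+2+2+6+6=18
[q^22] φ(1)=1,φ(2)=1,φ(11)=10,φ(22)=10 ⇒ 22

10, 13, 14, 18, 22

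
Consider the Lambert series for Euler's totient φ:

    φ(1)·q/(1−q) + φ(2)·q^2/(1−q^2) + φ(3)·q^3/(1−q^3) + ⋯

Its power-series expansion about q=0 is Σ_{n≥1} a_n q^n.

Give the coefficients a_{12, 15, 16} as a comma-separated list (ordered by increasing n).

q^12  k|12↦φ(k): 12:4 6:2 4:2 3:2 2:1 1:1  a_12=12
[q^15] φ(1)=1,φ(3)=2,φ(5)=4,φ(15)=8 ⇒ 15
q^16  k|16↦φ(k): 16:8 8:4 4:2 2:1 1:1  a_16=16

12, 15, 16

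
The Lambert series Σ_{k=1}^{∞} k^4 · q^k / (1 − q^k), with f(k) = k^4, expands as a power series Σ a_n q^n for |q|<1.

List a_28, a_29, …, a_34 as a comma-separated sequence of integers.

655746, 707282, 872644, 923522, 1118481, 1200644, 1419874

q^28  k|28↦f(k): 1:1 2:16 4:256 7:2401 14:38416 28:614656  a_28=655746
q^29  k|29↦f(k): 1:1 29:707281  a_29=707282
[q^30] f(1)=1,f(2)=16,f(3)=81,f(5)=625,f(6)=1296,f(10)=10000,f(15)=50625,f(30)=810000 ⇒ 872644
q^31  k|31↦f(k): 31:923521 1:1  a_31=923522
[q^32] f(1)=1,f(2)=16,f(4)=256,f(8)=4096,f(16)=65536,f(32)=1048576 ⇒ 1118481
[q^33] f(33)=1185921,f(11)=14641,f(3)=81,f(1)=1 ⇒ 1200644
n=34: 34·1 17·2 2·17 1·34  f→[1336336+83521+16+1]=1419874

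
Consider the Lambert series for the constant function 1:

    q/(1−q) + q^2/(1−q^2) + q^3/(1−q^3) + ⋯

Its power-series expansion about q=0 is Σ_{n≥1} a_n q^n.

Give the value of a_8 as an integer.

n=8: 8·1 4·2 2·4 1·8  f→[1+1+1+1]=4

a_8 = 4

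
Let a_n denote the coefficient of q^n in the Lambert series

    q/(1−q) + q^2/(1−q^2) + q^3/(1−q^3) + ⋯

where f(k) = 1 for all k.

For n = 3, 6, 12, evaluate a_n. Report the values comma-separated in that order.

d|3:{3,1}  Σf=1+1=2
d|6:{6,3,2,1}  Σf=1+1+1+1=4
[q^12] f(1)=1,f(2)=1,f(3)=1,f(4)=1,f(6)=1,f(12)=1 ⇒ 6

2, 4, 6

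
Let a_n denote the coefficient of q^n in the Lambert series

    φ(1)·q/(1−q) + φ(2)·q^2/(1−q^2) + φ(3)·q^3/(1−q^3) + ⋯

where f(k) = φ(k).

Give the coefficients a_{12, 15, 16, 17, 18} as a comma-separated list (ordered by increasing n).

[q^12] φ(12)=4,φ(6)=2,φ(4)=2,φ(3)=2,φ(2)=1,φ(1)=1 ⇒ 12
q^15  k|15↦φ(k): 15:8 5:4 3:2 1:1  a_15=15
[q^16] φ(1)=1,φ(2)=1,φ(4)=2,φ(8)=4,φ(16)=8 ⇒ 16
n=17: 1·17 17·1  φ→[1+16]=17
q^18  k|18↦φ(k): 18:6 9:6 6:2 3:2 2:1 1:1  a_18=18

12, 15, 16, 17, 18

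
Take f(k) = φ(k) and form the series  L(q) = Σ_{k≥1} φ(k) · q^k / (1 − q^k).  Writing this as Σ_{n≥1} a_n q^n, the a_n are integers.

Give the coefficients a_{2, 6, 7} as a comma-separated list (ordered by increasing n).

d|2:{1,2}  Σφ=1+1=2
d|6:{1,2,3,6}  Σφ=1+1+2+2=6
n=7: 7·1 1·7  φ→[6+1]=7

2, 6, 7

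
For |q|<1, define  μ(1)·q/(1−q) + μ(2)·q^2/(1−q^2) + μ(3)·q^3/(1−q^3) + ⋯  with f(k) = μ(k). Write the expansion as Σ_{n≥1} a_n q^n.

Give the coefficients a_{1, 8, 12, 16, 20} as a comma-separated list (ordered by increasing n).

n=1: 1·1  μ→[1]=1
q^8  k|8↦μ(k): 8:0 4:0 2:-1 1:1  a_8=0
d|12:{12,6,4,3,2,1}  Σμ=0+1+0+(-1)+(-1)+1=0
n=16: 16·1 8·2 4·4 2·8 1·16  μ→[0+0+0+(-1)+1]=0
d|20:{1,2,4,5,10,20}  Σμ=1+(-1)+0+(-1)+1+0=0

1, 0, 0, 0, 0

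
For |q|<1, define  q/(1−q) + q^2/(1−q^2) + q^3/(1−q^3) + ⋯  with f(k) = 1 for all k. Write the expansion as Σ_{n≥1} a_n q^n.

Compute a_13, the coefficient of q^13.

a_13 = 2

q^13  k|13↦f(k): 1:1 13:1  a_13=2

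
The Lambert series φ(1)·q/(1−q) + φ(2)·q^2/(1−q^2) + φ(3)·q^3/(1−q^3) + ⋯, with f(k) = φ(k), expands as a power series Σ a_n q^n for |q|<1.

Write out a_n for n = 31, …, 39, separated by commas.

n=31: 1·31 31·1  φ→[1+30]=31
d|32:{1,2,4,8,16,32}  Σφ=1+1+2+4+8+16=32
n=33: 33·1 11·3 3·11 1·33  φ→[20+10+2+1]=33
q^34  k|34↦φ(k): 34:16 17:16 2:1 1:1  a_34=34
n=35: 35·1 7·5 5·7 1·35  φ→[24+6+4+1]=35
q^36  k|36↦φ(k): 1:1 2:1 3:2 4:2 6:2 9:6 12:4 18:6 36:12  a_36=36
q^37  k|37↦φ(k): 1:1 37:36  a_37=37
[q^38] φ(1)=1,φ(2)=1,φ(19)=18,φ(38)=18 ⇒ 38
q^39  k|39↦φ(k): 1:1 3:2 13:12 39:24  a_39=39

31, 32, 33, 34, 35, 36, 37, 38, 39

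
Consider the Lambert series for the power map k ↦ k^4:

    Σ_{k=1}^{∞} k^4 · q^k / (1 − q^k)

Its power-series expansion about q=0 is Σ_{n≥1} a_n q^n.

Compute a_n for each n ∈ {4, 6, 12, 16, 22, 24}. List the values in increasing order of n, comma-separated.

q^4  k|4↦f(k): 4:256 2:16 1:1  a_4=273
[q^6] f(6)=1296,f(3)=81,f(2)=16,f(1)=1 ⇒ 1394
d|12:{12,6,4,3,2,1}  Σf=20736+1296+256+81+16+1=22386
n=16: 16·1 8·2 4·4 2·8 1·16  f→[65536+4096+256+16+1]=69905
[q^22] f(22)=234256,f(11)=14641,f(2)=16,f(1)=1 ⇒ 248914
[q^24] f(24)=331776,f(12)=20736,f(8)=4096,f(6)=1296,f(4)=256,f(3)=81,f(2)=16,f(1)=1 ⇒ 358258

273, 1394, 22386, 69905, 248914, 358258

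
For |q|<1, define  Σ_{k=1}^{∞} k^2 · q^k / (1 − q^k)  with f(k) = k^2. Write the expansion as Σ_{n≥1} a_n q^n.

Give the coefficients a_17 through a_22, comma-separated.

290, 455, 362, 546, 500, 610

n=17: 1·17 17·1  f→[1+289]=290
n=18: 18·1 9·2 6·3 3·6 2·9 1·18  f→[324+81+36+9+4+1]=455
d|19:{19,1}  Σf=361+1=362
n=20: 1·20 2·10 4·5 5·4 10·2 20·1  f→[1+4+16+25+100+400]=546
q^21  k|21↦f(k): 21:441 7:49 3:9 1:1  a_21=500
q^22  k|22↦f(k): 22:484 11:121 2:4 1:1  a_22=610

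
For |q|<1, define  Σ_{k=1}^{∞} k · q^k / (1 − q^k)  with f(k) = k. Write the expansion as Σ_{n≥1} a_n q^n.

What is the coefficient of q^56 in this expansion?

a_56 = 120

d|56:{56,28,14,8,7,4,2,1}  Σf=56+28+14+8+7+4+2+1=120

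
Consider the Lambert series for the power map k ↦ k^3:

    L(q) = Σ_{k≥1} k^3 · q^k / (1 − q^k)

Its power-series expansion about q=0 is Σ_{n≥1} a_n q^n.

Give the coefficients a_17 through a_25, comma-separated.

4914, 6813, 6860, 9198, 9632, 11988, 12168, 16380, 15751

d|17:{17,1}  Σf=4913+1=4914
[q^18] f(1)=1,f(2)=8,f(3)=27,f(6)=216,f(9)=729,f(18)=5832 ⇒ 6813
d|19:{19,1}  Σf=6859+1=6860
d|20:{20,10,5,4,2,1}  Σf=8000+1000+125+64+8+1=9198
[q^21] f(1)=1,f(3)=27,f(7)=343,f(21)=9261 ⇒ 9632
n=22: 1·22 2·11 11·2 22·1  f→[1+8+1331+10648]=11988
n=23: 23·1 1·23  f→[12167+1]=12168
q^24  k|24↦f(k): 1:1 2:8 3:27 4:64 6:216 8:512 12:1728 24:13824  a_24=16380
n=25: 1·25 5·5 25·1  f→[1+125+15625]=15751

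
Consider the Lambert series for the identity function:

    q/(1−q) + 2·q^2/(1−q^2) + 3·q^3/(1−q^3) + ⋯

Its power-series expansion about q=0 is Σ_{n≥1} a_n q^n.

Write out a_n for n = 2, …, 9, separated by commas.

3, 4, 7, 6, 12, 8, 15, 13

[q^2] f(1)=1,f(2)=2 ⇒ 3
[q^3] f(3)=3,f(1)=1 ⇒ 4
n=4: 1·4 2·2 4·1  f→[1+2+4]=7
[q^5] f(1)=1,f(5)=5 ⇒ 6
n=6: 1·6 2·3 3·2 6·1  f→[1+2+3+6]=12
d|7:{1,7}  Σf=1+7=8
d|8:{8,4,2,1}  Σf=8+4+2+1=15
n=9: 1·9 3·3 9·1  f→[1+3+9]=13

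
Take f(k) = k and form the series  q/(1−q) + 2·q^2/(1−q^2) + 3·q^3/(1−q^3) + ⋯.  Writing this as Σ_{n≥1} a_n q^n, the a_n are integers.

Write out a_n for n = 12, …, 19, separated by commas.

28, 14, 24, 24, 31, 18, 39, 20

n=12: 1·12 2·6 3·4 4·3 6·2 12·1  f→[1+2+3+4+6+12]=28
d|13:{1,13}  Σf=1+13=14
[q^14] f(14)=14,f(7)=7,f(2)=2,f(1)=1 ⇒ 24
n=15: 15·1 5·3 3·5 1·15  f→[15+5+3+1]=24
n=16: 16·1 8·2 4·4 2·8 1·16  f→[16+8+4+2+1]=31
q^17  k|17↦f(k): 1:1 17:17  a_17=18
q^18  k|18↦f(k): 18:18 9:9 6:6 3:3 2:2 1:1  a_18=39
n=19: 1·19 19·1  f→[1+19]=20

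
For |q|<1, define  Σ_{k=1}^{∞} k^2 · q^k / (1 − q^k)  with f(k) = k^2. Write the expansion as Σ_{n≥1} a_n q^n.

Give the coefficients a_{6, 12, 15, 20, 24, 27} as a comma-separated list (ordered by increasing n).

q^6  k|6↦f(k): 1:1 2:4 3:9 6:36  a_6=50
n=12: 12·1 6·2 4·3 3·4 2·6 1·12  f→[144+36+16+9+4+1]=210
d|15:{1,3,5,15}  Σf=1+9+25+225=260
[q^20] f(20)=400,f(10)=100,f(5)=25,f(4)=16,f(2)=4,f(1)=1 ⇒ 546
d|24:{1,2,3,4,6,8,12,24}  Σf=1+4+9+16+36+64+144+576=850
q^27  k|27↦f(k): 1:1 3:9 9:81 27:729  a_27=820

50, 210, 260, 546, 850, 820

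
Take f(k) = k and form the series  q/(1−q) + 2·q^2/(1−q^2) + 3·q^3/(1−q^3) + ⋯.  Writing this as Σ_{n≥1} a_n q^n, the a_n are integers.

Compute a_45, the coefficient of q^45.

a_45 = 78

q^45  k|45↦f(k): 1:1 3:3 5:5 9:9 15:15 45:45  a_45=78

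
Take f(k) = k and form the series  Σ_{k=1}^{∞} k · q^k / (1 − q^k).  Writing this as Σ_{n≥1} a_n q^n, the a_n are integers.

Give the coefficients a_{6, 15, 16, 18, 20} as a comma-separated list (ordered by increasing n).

12, 24, 31, 39, 42

n=6: 6·1 3·2 2·3 1·6  f→[6+3+2+1]=12
q^15  k|15↦f(k): 15:15 5:5 3:3 1:1  a_15=24
n=16: 16·1 8·2 4·4 2·8 1·16  f→[16+8+4+2+1]=31
d|18:{18,9,6,3,2,1}  Σf=18+9+6+3+2+1=39
n=20: 20·1 10·2 5·4 4·5 2·10 1·20  f→[20+10+5+4+2+1]=42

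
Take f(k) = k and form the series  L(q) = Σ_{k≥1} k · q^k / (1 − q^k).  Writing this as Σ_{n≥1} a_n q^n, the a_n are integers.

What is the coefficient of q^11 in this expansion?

d|11:{1,11}  Σf=1+11=12

a_11 = 12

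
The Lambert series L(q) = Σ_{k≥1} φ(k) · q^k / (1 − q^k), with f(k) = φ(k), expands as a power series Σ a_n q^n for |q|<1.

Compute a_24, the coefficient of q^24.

n=24: 24·1 12·2 8·3 6·4 4·6 3·8 2·12 1·24  φ→[8+4+4+2+2+2+1+1]=24

a_24 = 24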